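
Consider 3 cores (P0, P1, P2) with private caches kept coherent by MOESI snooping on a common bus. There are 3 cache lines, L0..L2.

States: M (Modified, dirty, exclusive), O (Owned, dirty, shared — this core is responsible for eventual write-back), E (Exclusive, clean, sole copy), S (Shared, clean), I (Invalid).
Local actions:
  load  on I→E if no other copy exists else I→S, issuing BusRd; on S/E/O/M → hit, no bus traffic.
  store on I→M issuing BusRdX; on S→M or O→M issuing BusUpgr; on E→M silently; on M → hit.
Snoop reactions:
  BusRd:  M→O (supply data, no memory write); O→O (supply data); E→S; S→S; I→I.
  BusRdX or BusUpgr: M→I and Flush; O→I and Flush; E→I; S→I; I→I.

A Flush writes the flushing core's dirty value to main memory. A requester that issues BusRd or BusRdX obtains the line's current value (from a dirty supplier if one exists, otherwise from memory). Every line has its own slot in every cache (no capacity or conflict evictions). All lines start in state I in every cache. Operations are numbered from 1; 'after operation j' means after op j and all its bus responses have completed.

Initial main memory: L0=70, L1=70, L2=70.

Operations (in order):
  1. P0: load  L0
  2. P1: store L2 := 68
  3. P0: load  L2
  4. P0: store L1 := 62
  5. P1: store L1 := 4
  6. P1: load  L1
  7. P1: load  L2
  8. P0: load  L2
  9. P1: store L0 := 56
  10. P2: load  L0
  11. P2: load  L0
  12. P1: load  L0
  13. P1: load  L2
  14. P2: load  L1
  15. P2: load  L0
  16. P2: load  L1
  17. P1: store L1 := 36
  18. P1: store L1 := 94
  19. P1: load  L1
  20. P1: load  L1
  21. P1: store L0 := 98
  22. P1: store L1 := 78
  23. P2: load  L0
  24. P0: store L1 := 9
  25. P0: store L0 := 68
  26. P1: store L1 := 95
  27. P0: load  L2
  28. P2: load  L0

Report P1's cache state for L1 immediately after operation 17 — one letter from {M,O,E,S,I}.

state = M

step 1: P0: load  L0  ⟶  EII  (L0)  txn=BusRd  M[L0]=70
step 2: P1: store L2 := 68  ⟶  IMI  (L2)  txn=BusRdX  M[L2]=70
step 3: P0: load  L2  ⟶  SOI  (L2)  txn=BusRd  M[L2]=70
step 4: P0: store L1 := 62  ⟶  MII  (L1)  txn=BusRdX  M[L1]=70
step 5: P1: store L1 := 4  ⟶  IMI  (L1)  txn=BusRdX+Flush  M[L1]=62
step 6: P1: load  L1  ⟶  IMI  (L1)  txn=∅  M[L1]=62
step 7: P1: load  L2  ⟶  SOI  (L2)  txn=∅  M[L2]=70
step 8: P0: load  L2  ⟶  SOI  (L2)  txn=∅  M[L2]=70
step 9: P1: store L0 := 56  ⟶  IMI  (L0)  txn=BusRdX  M[L0]=70
step 10: P2: load  L0  ⟶  IOS  (L0)  txn=BusRd  M[L0]=70
step 11: P2: load  L0  ⟶  IOS  (L0)  txn=∅  M[L0]=70
step 12: P1: load  L0  ⟶  IOS  (L0)  txn=∅  M[L0]=70
step 13: P1: load  L2  ⟶  SOI  (L2)  txn=∅  M[L2]=70
step 14: P2: load  L1  ⟶  IOS  (L1)  txn=BusRd  M[L1]=62
step 15: P2: load  L0  ⟶  IOS  (L0)  txn=∅  M[L0]=70
step 16: P2: load  L1  ⟶  IOS  (L1)  txn=∅  M[L1]=62
step 17: P1: store L1 := 36  ⟶  IMI  (L1)  txn=BusUpgr  M[L1]=62
step 18: P1: store L1 := 94  ⟶  IMI  (L1)  txn=∅  M[L1]=62
step 19: P1: load  L1  ⟶  IMI  (L1)  txn=∅  M[L1]=62
step 20: P1: load  L1  ⟶  IMI  (L1)  txn=∅  M[L1]=62
step 21: P1: store L0 := 98  ⟶  IMI  (L0)  txn=BusUpgr  M[L0]=70
step 22: P1: store L1 := 78  ⟶  IMI  (L1)  txn=∅  M[L1]=62
step 23: P2: load  L0  ⟶  IOS  (L0)  txn=BusRd  M[L0]=70
step 24: P0: store L1 := 9  ⟶  MII  (L1)  txn=BusRdX+Flush  M[L1]=78
step 25: P0: store L0 := 68  ⟶  MII  (L0)  txn=BusRdX+Flush  M[L0]=98
step 26: P1: store L1 := 95  ⟶  IMI  (L1)  txn=BusRdX+Flush  M[L1]=9
step 27: P0: load  L2  ⟶  SOI  (L2)  txn=∅  M[L2]=70
step 28: P2: load  L0  ⟶  OIS  (L0)  txn=BusRd  M[L0]=98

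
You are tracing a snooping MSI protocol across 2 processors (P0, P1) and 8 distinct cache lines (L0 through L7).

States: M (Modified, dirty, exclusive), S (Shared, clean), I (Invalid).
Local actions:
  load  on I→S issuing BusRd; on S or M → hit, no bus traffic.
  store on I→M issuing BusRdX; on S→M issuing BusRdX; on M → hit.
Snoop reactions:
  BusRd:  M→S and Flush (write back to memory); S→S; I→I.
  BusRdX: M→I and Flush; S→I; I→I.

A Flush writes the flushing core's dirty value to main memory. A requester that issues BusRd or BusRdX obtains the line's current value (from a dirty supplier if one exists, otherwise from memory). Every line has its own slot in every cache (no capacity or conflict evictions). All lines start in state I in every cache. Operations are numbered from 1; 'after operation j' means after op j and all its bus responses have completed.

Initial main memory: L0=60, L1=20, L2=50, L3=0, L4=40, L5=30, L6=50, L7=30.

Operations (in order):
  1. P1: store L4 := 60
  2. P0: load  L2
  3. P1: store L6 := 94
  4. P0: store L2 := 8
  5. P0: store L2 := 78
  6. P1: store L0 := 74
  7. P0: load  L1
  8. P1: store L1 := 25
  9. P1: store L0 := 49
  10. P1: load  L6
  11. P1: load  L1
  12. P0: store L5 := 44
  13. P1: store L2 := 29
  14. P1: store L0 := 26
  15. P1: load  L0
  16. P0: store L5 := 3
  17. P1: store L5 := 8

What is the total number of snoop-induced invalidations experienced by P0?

step 1: P1: store L4 := 60  ⟶  IM  (L4)  txn=BusRdX  M[L4]=40
step 2: P0: load  L2  ⟶  SI  (L2)  txn=BusRd  M[L2]=50
step 3: P1: store L6 := 94  ⟶  IM  (L6)  txn=BusRdX  M[L6]=50
step 4: P0: store L2 := 8  ⟶  MI  (L2)  txn=BusRdX  M[L2]=50
step 5: P0: store L2 := 78  ⟶  MI  (L2)  txn=∅  M[L2]=50
step 6: P1: store L0 := 74  ⟶  IM  (L0)  txn=BusRdX  M[L0]=60
step 7: P0: load  L1  ⟶  SI  (L1)  txn=BusRd  M[L1]=20
step 8: P1: store L1 := 25  ⟶  IM  (L1)  txn=BusRdX  M[L1]=20
step 9: P1: store L0 := 49  ⟶  IM  (L0)  txn=∅  M[L0]=60
step 10: P1: load  L6  ⟶  IM  (L6)  txn=∅  M[L6]=50
step 11: P1: load  L1  ⟶  IM  (L1)  txn=∅  M[L1]=20
step 12: P0: store L5 := 44  ⟶  MI  (L5)  txn=BusRdX  M[L5]=30
step 13: P1: store L2 := 29  ⟶  IM  (L2)  txn=BusRdX+Flush  M[L2]=78
step 14: P1: store L0 := 26  ⟶  IM  (L0)  txn=∅  M[L0]=60
step 15: P1: load  L0  ⟶  IM  (L0)  txn=∅  M[L0]=60
step 16: P0: store L5 := 3  ⟶  MI  (L5)  txn=∅  M[L5]=30
step 17: P1: store L5 := 8  ⟶  IM  (L5)  txn=BusRdX+Flush  M[L5]=3

invalidations = 3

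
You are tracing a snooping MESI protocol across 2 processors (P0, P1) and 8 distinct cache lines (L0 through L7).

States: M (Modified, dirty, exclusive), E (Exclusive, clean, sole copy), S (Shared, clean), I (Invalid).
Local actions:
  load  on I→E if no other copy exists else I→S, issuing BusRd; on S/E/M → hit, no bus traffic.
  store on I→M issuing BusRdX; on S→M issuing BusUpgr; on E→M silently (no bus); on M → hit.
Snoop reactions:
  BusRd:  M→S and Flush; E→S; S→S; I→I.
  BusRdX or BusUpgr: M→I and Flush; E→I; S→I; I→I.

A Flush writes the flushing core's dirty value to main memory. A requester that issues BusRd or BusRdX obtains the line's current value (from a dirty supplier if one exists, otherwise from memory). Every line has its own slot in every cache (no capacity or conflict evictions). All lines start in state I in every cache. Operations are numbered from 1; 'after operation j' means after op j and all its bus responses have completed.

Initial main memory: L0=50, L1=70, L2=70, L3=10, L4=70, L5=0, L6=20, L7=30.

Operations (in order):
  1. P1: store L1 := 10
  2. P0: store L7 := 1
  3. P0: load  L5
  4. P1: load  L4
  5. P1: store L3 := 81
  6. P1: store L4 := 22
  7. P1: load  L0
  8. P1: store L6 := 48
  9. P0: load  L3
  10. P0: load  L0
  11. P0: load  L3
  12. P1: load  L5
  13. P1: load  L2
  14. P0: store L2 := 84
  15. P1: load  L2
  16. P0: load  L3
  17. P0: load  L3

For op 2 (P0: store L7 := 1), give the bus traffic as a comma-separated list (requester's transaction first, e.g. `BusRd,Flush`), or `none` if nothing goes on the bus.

bus = BusRdX

  op1 P1: store L1 := 10 → I/M on L1; bus BusRdX; mem=70
  op2 P0: store L7 := 1 → M/I on L7; bus BusRdX; mem=30
  op3 P0: load  L5 → E/I on L5; bus BusRd; mem=0
  op4 P1: load  L4 → I/E on L4; bus BusRd; mem=70
  op5 P1: store L3 := 81 → I/M on L3; bus BusRdX; mem=10
  op6 P1: store L4 := 22 → I/M on L4; bus (none); mem=70
  op7 P1: load  L0 → I/E on L0; bus BusRd; mem=50
  op8 P1: store L6 := 48 → I/M on L6; bus BusRdX; mem=20
  op9 P0: load  L3 → S/S on L3; bus BusRd Flush; mem=81
  op10 P0: load  L0 → S/S on L0; bus BusRd; mem=50
  op11 P0: load  L3 → S/S on L3; bus (none); mem=81
  op12 P1: load  L5 → S/S on L5; bus BusRd; mem=0
  op13 P1: load  L2 → I/E on L2; bus BusRd; mem=70
  op14 P0: store L2 := 84 → M/I on L2; bus BusRdX; mem=70
  op15 P1: load  L2 → S/S on L2; bus BusRd Flush; mem=84
  op16 P0: load  L3 → S/S on L3; bus (none); mem=81
  op17 P0: load  L3 → S/S on L3; bus (none); mem=81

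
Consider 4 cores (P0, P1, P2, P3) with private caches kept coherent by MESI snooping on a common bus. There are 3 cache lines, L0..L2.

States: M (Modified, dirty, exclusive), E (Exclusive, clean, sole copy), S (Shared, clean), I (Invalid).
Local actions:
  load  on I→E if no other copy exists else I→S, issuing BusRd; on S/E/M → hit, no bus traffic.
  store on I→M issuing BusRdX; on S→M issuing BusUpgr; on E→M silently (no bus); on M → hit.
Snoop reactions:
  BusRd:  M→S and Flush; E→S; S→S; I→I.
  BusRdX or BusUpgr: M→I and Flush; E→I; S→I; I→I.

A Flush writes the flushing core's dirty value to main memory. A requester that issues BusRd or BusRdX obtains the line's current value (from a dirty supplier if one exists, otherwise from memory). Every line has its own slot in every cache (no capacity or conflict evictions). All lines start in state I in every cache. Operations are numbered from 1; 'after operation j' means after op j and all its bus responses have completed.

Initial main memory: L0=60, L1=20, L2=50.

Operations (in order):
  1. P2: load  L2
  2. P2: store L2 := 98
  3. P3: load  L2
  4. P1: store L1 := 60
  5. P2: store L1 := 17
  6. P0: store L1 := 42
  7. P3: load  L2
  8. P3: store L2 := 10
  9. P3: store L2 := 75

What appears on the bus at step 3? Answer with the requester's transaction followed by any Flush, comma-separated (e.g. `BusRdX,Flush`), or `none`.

[1] P2: load  L2 | P0:I, P1:I, P2:E(50), P3:I | bus: BusRd
[2] P2: store L2 := 98 | P0:I, P1:I, P2:M(98), P3:I | bus: none
[3] P3: load  L2 | P0:I, P1:I, P2:S(98), P3:S(98) | bus: BusRd,Flush
[4] P1: store L1 := 60 | P0:I, P1:M(60), P2:I, P3:I | bus: BusRdX
[5] P2: store L1 := 17 | P0:I, P1:I, P2:M(17), P3:I | bus: BusRdX,Flush
[6] P0: store L1 := 42 | P0:M(42), P1:I, P2:I, P3:I | bus: BusRdX,Flush
[7] P3: load  L2 | P0:I, P1:I, P2:S(98), P3:S(98) | bus: none
[8] P3: store L2 := 10 | P0:I, P1:I, P2:I, P3:M(10) | bus: BusUpgr
[9] P3: store L2 := 75 | P0:I, P1:I, P2:I, P3:M(75) | bus: none

bus = BusRd,Flush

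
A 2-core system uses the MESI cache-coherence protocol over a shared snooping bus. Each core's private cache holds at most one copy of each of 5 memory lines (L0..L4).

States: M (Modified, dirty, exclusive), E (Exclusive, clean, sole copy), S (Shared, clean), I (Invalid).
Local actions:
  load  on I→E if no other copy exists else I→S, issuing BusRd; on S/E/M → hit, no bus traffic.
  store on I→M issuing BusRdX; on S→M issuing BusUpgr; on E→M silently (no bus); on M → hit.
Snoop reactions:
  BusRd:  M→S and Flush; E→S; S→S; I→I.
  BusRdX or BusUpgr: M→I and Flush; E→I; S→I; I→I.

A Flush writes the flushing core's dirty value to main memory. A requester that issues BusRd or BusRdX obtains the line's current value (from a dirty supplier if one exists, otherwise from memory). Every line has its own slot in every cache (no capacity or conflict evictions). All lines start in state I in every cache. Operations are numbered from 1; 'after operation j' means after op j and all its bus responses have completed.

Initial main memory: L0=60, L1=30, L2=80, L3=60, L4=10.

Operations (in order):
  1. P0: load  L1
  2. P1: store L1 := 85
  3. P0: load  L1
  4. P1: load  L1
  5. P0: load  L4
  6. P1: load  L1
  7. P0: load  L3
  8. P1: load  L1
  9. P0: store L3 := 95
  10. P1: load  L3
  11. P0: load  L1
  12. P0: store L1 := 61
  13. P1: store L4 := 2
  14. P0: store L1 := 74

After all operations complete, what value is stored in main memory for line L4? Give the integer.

  op1 P0: load  L1 → E/I on L1; bus BusRd; mem=30
  op2 P1: store L1 := 85 → I/M on L1; bus BusRdX; mem=30
  op3 P0: load  L1 → S/S on L1; bus BusRd Flush; mem=85
  op4 P1: load  L1 → S/S on L1; bus (none); mem=85
  op5 P0: load  L4 → E/I on L4; bus BusRd; mem=10
  op6 P1: load  L1 → S/S on L1; bus (none); mem=85
  op7 P0: load  L3 → E/I on L3; bus BusRd; mem=60
  op8 P1: load  L1 → S/S on L1; bus (none); mem=85
  op9 P0: store L3 := 95 → M/I on L3; bus (none); mem=60
  op10 P1: load  L3 → S/S on L3; bus BusRd Flush; mem=95
  op11 P0: load  L1 → S/S on L1; bus (none); mem=85
  op12 P0: store L1 := 61 → M/I on L1; bus BusUpgr; mem=85
  op13 P1: store L4 := 2 → I/M on L4; bus BusRdX; mem=10
  op14 P0: store L1 := 74 → M/I on L1; bus (none); mem=85

memory[L4] = 10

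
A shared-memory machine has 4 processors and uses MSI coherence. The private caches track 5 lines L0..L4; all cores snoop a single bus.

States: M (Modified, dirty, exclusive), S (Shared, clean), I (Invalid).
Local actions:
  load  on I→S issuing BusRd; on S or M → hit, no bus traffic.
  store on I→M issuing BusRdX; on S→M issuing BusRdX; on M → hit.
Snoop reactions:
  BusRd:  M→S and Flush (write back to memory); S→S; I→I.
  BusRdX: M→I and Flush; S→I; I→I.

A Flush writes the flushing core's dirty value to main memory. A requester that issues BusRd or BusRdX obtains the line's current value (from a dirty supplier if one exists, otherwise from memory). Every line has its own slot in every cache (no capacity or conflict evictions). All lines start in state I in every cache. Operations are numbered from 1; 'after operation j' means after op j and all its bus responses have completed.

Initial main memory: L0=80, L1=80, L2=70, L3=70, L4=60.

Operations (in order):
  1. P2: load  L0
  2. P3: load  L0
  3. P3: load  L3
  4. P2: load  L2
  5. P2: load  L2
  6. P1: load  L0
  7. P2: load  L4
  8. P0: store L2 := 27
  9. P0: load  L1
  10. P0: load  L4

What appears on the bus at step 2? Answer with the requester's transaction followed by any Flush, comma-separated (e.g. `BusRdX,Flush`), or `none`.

bus = BusRd

[1] P2: load  L0 | P0:I, P1:I, P2:S(80), P3:I | bus: BusRd
[2] P3: load  L0 | P0:I, P1:I, P2:S(80), P3:S(80) | bus: BusRd
[3] P3: load  L3 | P0:I, P1:I, P2:I, P3:S(70) | bus: BusRd
[4] P2: load  L2 | P0:I, P1:I, P2:S(70), P3:I | bus: BusRd
[5] P2: load  L2 | P0:I, P1:I, P2:S(70), P3:I | bus: none
[6] P1: load  L0 | P0:I, P1:S(80), P2:S(80), P3:S(80) | bus: BusRd
[7] P2: load  L4 | P0:I, P1:I, P2:S(60), P3:I | bus: BusRd
[8] P0: store L2 := 27 | P0:M(27), P1:I, P2:I, P3:I | bus: BusRdX
[9] P0: load  L1 | P0:S(80), P1:I, P2:I, P3:I | bus: BusRd
[10] P0: load  L4 | P0:S(60), P1:I, P2:S(60), P3:I | bus: BusRd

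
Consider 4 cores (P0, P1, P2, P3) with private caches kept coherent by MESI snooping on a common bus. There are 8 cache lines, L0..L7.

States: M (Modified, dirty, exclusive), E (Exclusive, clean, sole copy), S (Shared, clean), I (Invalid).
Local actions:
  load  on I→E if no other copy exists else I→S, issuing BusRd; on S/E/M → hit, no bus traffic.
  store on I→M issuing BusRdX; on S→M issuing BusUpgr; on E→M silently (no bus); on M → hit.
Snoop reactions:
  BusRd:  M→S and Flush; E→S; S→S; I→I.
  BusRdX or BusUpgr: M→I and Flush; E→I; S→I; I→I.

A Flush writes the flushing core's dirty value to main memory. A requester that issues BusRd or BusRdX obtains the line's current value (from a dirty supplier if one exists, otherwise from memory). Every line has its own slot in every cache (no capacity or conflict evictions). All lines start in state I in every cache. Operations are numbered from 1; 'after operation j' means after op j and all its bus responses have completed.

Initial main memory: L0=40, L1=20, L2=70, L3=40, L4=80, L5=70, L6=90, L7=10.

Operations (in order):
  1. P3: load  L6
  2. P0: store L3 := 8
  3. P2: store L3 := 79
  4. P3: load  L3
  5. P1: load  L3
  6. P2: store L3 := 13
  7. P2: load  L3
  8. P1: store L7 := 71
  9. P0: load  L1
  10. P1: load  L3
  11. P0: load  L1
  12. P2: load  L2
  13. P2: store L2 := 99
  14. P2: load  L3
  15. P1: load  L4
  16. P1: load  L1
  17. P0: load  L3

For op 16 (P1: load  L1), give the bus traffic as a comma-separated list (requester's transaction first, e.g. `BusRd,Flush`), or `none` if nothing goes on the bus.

[1] P3: load  L6 | P0:I, P1:I, P2:I, P3:E(90) | bus: BusRd
[2] P0: store L3 := 8 | P0:M(8), P1:I, P2:I, P3:I | bus: BusRdX
[3] P2: store L3 := 79 | P0:I, P1:I, P2:M(79), P3:I | bus: BusRdX,Flush
[4] P3: load  L3 | P0:I, P1:I, P2:S(79), P3:S(79) | bus: BusRd,Flush
[5] P1: load  L3 | P0:I, P1:S(79), P2:S(79), P3:S(79) | bus: BusRd
[6] P2: store L3 := 13 | P0:I, P1:I, P2:M(13), P3:I | bus: BusUpgr
[7] P2: load  L3 | P0:I, P1:I, P2:M(13), P3:I | bus: none
[8] P1: store L7 := 71 | P0:I, P1:M(71), P2:I, P3:I | bus: BusRdX
[9] P0: load  L1 | P0:E(20), P1:I, P2:I, P3:I | bus: BusRd
[10] P1: load  L3 | P0:I, P1:S(13), P2:S(13), P3:I | bus: BusRd,Flush
[11] P0: load  L1 | P0:E(20), P1:I, P2:I, P3:I | bus: none
[12] P2: load  L2 | P0:I, P1:I, P2:E(70), P3:I | bus: BusRd
[13] P2: store L2 := 99 | P0:I, P1:I, P2:M(99), P3:I | bus: none
[14] P2: load  L3 | P0:I, P1:S(13), P2:S(13), P3:I | bus: none
[15] P1: load  L4 | P0:I, P1:E(80), P2:I, P3:I | bus: BusRd
[16] P1: load  L1 | P0:S(20), P1:S(20), P2:I, P3:I | bus: BusRd
[17] P0: load  L3 | P0:S(13), P1:S(13), P2:S(13), P3:I | bus: BusRd

bus = BusRd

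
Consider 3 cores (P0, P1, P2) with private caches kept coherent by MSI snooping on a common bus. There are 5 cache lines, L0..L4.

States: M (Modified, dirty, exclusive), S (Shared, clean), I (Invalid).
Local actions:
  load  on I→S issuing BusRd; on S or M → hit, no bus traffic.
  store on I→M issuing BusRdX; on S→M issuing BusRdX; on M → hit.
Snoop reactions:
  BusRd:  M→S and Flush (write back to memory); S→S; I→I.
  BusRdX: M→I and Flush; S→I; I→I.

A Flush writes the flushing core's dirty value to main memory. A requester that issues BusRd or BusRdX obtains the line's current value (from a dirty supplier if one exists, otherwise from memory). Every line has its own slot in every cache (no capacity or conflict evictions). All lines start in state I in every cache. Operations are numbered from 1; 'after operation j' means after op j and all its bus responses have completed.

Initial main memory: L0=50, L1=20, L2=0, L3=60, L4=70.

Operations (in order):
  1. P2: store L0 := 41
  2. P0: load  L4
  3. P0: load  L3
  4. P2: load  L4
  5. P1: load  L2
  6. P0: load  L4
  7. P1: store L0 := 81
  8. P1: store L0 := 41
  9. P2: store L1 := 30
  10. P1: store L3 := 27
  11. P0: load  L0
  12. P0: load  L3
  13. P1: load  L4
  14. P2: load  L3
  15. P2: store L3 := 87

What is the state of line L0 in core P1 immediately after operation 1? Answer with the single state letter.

[1] P2: store L0 := 41 | P0:I, P1:I, P2:M(41) | bus: BusRdX
[2] P0: load  L4 | P0:S(70), P1:I, P2:I | bus: BusRd
[3] P0: load  L3 | P0:S(60), P1:I, P2:I | bus: BusRd
[4] P2: load  L4 | P0:S(70), P1:I, P2:S(70) | bus: BusRd
[5] P1: load  L2 | P0:I, P1:S(0), P2:I | bus: BusRd
[6] P0: load  L4 | P0:S(70), P1:I, P2:S(70) | bus: none
[7] P1: store L0 := 81 | P0:I, P1:M(81), P2:I | bus: BusRdX,Flush
[8] P1: store L0 := 41 | P0:I, P1:M(41), P2:I | bus: none
[9] P2: store L1 := 30 | P0:I, P1:I, P2:M(30) | bus: BusRdX
[10] P1: store L3 := 27 | P0:I, P1:M(27), P2:I | bus: BusRdX
[11] P0: load  L0 | P0:S(41), P1:S(41), P2:I | bus: BusRd,Flush
[12] P0: load  L3 | P0:S(27), P1:S(27), P2:I | bus: BusRd,Flush
[13] P1: load  L4 | P0:S(70), P1:S(70), P2:S(70) | bus: BusRd
[14] P2: load  L3 | P0:S(27), P1:S(27), P2:S(27) | bus: BusRd
[15] P2: store L3 := 87 | P0:I, P1:I, P2:M(87) | bus: BusRdX

state = I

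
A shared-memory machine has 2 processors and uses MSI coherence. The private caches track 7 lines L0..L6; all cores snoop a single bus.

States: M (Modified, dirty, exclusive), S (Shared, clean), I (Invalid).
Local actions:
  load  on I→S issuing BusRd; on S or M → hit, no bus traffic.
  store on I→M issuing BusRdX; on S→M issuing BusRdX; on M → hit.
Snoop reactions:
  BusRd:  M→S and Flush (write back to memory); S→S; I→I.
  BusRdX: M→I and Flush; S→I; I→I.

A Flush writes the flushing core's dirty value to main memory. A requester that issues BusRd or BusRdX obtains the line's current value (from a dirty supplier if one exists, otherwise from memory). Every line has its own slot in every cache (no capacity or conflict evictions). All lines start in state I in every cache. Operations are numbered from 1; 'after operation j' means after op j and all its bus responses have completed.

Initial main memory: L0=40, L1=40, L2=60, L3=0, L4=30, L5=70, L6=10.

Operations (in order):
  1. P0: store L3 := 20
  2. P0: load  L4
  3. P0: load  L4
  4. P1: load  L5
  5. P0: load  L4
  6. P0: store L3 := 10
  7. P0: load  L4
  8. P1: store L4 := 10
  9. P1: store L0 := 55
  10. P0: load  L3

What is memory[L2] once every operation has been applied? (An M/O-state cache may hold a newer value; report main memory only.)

[1] P0: store L3 := 20 | P0:M(20), P1:I | bus: BusRdX
[2] P0: load  L4 | P0:S(30), P1:I | bus: BusRd
[3] P0: load  L4 | P0:S(30), P1:I | bus: none
[4] P1: load  L5 | P0:I, P1:S(70) | bus: BusRd
[5] P0: load  L4 | P0:S(30), P1:I | bus: none
[6] P0: store L3 := 10 | P0:M(10), P1:I | bus: none
[7] P0: load  L4 | P0:S(30), P1:I | bus: none
[8] P1: store L4 := 10 | P0:I, P1:M(10) | bus: BusRdX
[9] P1: store L0 := 55 | P0:I, P1:M(55) | bus: BusRdX
[10] P0: load  L3 | P0:M(10), P1:I | bus: none

memory[L2] = 60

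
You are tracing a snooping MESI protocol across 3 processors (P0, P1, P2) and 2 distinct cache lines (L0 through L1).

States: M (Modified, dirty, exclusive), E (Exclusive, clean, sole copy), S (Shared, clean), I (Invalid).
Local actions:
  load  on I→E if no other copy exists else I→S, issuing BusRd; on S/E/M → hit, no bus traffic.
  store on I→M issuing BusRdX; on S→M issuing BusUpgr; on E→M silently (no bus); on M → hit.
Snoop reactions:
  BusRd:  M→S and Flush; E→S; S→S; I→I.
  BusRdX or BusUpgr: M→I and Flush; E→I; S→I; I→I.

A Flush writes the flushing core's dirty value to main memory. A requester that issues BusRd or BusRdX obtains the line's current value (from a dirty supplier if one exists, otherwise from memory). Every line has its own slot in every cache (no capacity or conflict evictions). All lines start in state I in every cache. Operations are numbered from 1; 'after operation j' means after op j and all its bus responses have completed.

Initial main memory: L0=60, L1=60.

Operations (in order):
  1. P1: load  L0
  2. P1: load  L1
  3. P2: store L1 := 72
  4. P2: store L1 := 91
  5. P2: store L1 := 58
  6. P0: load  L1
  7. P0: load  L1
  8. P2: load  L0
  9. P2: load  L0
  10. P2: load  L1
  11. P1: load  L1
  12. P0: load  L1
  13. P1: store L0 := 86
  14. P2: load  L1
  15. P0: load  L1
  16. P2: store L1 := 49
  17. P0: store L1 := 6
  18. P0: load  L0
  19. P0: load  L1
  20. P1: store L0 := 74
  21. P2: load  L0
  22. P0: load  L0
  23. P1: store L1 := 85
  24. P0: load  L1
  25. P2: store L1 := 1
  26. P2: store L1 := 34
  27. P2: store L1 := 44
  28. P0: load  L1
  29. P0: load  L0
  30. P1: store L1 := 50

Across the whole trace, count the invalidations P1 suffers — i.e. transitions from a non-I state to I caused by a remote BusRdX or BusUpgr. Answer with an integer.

invalidations = 3

[1] P1: load  L0 | P0:I, P1:E(60), P2:I | bus: BusRd
[2] P1: load  L1 | P0:I, P1:E(60), P2:I | bus: BusRd
[3] P2: store L1 := 72 | P0:I, P1:I, P2:M(72) | bus: BusRdX
[4] P2: store L1 := 91 | P0:I, P1:I, P2:M(91) | bus: none
[5] P2: store L1 := 58 | P0:I, P1:I, P2:M(58) | bus: none
[6] P0: load  L1 | P0:S(58), P1:I, P2:S(58) | bus: BusRd,Flush
[7] P0: load  L1 | P0:S(58), P1:I, P2:S(58) | bus: none
[8] P2: load  L0 | P0:I, P1:S(60), P2:S(60) | bus: BusRd
[9] P2: load  L0 | P0:I, P1:S(60), P2:S(60) | bus: none
[10] P2: load  L1 | P0:S(58), P1:I, P2:S(58) | bus: none
[11] P1: load  L1 | P0:S(58), P1:S(58), P2:S(58) | bus: BusRd
[12] P0: load  L1 | P0:S(58), P1:S(58), P2:S(58) | bus: none
[13] P1: store L0 := 86 | P0:I, P1:M(86), P2:I | bus: BusUpgr
[14] P2: load  L1 | P0:S(58), P1:S(58), P2:S(58) | bus: none
[15] P0: load  L1 | P0:S(58), P1:S(58), P2:S(58) | bus: none
[16] P2: store L1 := 49 | P0:I, P1:I, P2:M(49) | bus: BusUpgr
[17] P0: store L1 := 6 | P0:M(6), P1:I, P2:I | bus: BusRdX,Flush
[18] P0: load  L0 | P0:S(86), P1:S(86), P2:I | bus: BusRd,Flush
[19] P0: load  L1 | P0:M(6), P1:I, P2:I | bus: none
[20] P1: store L0 := 74 | P0:I, P1:M(74), P2:I | bus: BusUpgr
[21] P2: load  L0 | P0:I, P1:S(74), P2:S(74) | bus: BusRd,Flush
[22] P0: load  L0 | P0:S(74), P1:S(74), P2:S(74) | bus: BusRd
[23] P1: store L1 := 85 | P0:I, P1:M(85), P2:I | bus: BusRdX,Flush
[24] P0: load  L1 | P0:S(85), P1:S(85), P2:I | bus: BusRd,Flush
[25] P2: store L1 := 1 | P0:I, P1:I, P2:M(1) | bus: BusRdX
[26] P2: store L1 := 34 | P0:I, P1:I, P2:M(34) | bus: none
[27] P2: store L1 := 44 | P0:I, P1:I, P2:M(44) | bus: none
[28] P0: load  L1 | P0:S(44), P1:I, P2:S(44) | bus: BusRd,Flush
[29] P0: load  L0 | P0:S(74), P1:S(74), P2:S(74) | bus: none
[30] P1: store L1 := 50 | P0:I, P1:M(50), P2:I | bus: BusRdX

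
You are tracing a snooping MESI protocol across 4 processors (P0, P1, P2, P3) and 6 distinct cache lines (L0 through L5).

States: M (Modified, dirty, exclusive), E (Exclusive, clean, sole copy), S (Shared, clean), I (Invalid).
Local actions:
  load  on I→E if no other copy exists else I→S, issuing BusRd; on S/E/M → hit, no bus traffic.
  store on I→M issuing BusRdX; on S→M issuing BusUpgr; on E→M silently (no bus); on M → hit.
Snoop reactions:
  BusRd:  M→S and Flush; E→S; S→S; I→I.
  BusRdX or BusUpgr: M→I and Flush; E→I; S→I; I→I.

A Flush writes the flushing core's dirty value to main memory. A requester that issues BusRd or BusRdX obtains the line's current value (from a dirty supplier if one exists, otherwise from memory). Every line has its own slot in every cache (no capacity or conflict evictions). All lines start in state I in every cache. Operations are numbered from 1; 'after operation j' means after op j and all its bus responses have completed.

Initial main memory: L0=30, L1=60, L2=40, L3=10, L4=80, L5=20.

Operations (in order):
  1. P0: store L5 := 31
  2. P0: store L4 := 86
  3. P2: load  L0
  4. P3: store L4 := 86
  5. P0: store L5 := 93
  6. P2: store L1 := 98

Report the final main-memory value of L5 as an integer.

  op1 P0: store L5 := 31 → M/I/I/I on L5; bus BusRdX; mem=20
  op2 P0: store L4 := 86 → M/I/I/I on L4; bus BusRdX; mem=80
  op3 P2: load  L0 → I/I/E/I on L0; bus BusRd; mem=30
  op4 P3: store L4 := 86 → I/I/I/M on L4; bus BusRdX Flush; mem=86
  op5 P0: store L5 := 93 → M/I/I/I on L5; bus (none); mem=20
  op6 P2: store L1 := 98 → I/I/M/I on L1; bus BusRdX; mem=60

memory[L5] = 20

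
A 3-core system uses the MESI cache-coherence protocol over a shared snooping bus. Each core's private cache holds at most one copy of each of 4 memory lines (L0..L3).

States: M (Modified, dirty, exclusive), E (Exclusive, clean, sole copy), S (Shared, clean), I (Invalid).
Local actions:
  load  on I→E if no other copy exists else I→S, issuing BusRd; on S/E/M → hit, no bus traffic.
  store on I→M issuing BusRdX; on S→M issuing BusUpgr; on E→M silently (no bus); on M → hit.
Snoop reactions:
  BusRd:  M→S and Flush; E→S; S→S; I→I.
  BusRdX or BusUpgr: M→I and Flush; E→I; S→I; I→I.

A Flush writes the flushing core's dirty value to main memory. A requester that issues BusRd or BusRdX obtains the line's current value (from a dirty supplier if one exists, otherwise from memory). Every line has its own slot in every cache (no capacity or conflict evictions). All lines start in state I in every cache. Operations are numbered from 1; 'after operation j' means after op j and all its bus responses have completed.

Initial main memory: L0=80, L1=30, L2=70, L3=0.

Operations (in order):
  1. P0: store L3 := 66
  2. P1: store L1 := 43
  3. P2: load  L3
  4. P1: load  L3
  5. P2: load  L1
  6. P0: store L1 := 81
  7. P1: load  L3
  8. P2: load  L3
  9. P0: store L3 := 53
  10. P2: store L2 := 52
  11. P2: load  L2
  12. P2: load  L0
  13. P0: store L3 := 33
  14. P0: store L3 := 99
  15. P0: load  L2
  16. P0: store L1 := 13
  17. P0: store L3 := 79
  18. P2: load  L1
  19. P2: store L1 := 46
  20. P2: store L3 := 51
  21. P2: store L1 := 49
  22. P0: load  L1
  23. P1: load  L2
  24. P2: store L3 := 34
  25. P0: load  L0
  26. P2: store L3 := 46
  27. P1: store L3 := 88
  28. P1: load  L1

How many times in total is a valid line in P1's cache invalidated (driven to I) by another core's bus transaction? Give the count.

[1] P0: store L3 := 66 | P0:M(66), P1:I, P2:I | bus: BusRdX
[2] P1: store L1 := 43 | P0:I, P1:M(43), P2:I | bus: BusRdX
[3] P2: load  L3 | P0:S(66), P1:I, P2:S(66) | bus: BusRd,Flush
[4] P1: load  L3 | P0:S(66), P1:S(66), P2:S(66) | bus: BusRd
[5] P2: load  L1 | P0:I, P1:S(43), P2:S(43) | bus: BusRd,Flush
[6] P0: store L1 := 81 | P0:M(81), P1:I, P2:I | bus: BusRdX
[7] P1: load  L3 | P0:S(66), P1:S(66), P2:S(66) | bus: none
[8] P2: load  L3 | P0:S(66), P1:S(66), P2:S(66) | bus: none
[9] P0: store L3 := 53 | P0:M(53), P1:I, P2:I | bus: BusUpgr
[10] P2: store L2 := 52 | P0:I, P1:I, P2:M(52) | bus: BusRdX
[11] P2: load  L2 | P0:I, P1:I, P2:M(52) | bus: none
[12] P2: load  L0 | P0:I, P1:I, P2:E(80) | bus: BusRd
[13] P0: store L3 := 33 | P0:M(33), P1:I, P2:I | bus: none
[14] P0: store L3 := 99 | P0:M(99), P1:I, P2:I | bus: none
[15] P0: load  L2 | P0:S(52), P1:I, P2:S(52) | bus: BusRd,Flush
[16] P0: store L1 := 13 | P0:M(13), P1:I, P2:I | bus: none
[17] P0: store L3 := 79 | P0:M(79), P1:I, P2:I | bus: none
[18] P2: load  L1 | P0:S(13), P1:I, P2:S(13) | bus: BusRd,Flush
[19] P2: store L1 := 46 | P0:I, P1:I, P2:M(46) | bus: BusUpgr
[20] P2: store L3 := 51 | P0:I, P1:I, P2:M(51) | bus: BusRdX,Flush
[21] P2: store L1 := 49 | P0:I, P1:I, P2:M(49) | bus: none
[22] P0: load  L1 | P0:S(49), P1:I, P2:S(49) | bus: BusRd,Flush
[23] P1: load  L2 | P0:S(52), P1:S(52), P2:S(52) | bus: BusRd
[24] P2: store L3 := 34 | P0:I, P1:I, P2:M(34) | bus: none
[25] P0: load  L0 | P0:S(80), P1:I, P2:S(80) | bus: BusRd
[26] P2: store L3 := 46 | P0:I, P1:I, P2:M(46) | bus: none
[27] P1: store L3 := 88 | P0:I, P1:M(88), P2:I | bus: BusRdX,Flush
[28] P1: load  L1 | P0:S(49), P1:S(49), P2:S(49) | bus: BusRd

invalidations = 2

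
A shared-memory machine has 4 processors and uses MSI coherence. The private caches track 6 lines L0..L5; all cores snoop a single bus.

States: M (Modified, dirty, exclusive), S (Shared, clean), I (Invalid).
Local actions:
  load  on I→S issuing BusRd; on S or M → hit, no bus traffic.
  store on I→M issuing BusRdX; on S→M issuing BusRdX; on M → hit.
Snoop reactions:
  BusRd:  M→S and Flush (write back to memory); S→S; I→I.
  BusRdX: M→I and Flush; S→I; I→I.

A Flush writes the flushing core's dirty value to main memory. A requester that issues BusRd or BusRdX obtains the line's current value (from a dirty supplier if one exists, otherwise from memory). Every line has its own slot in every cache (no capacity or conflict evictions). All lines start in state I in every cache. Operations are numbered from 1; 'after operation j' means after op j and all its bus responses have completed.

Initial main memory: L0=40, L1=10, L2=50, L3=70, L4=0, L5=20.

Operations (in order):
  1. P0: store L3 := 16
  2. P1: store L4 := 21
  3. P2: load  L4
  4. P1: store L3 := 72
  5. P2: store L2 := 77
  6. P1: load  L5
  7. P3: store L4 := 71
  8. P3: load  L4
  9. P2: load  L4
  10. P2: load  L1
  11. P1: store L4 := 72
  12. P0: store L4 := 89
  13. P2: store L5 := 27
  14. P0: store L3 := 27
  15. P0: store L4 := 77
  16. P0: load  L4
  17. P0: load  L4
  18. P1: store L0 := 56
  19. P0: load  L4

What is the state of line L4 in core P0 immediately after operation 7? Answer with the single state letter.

state = I

step 1: P0: store L3 := 16  ⟶  MIII  (L3)  txn=BusRdX  M[L3]=70
step 2: P1: store L4 := 21  ⟶  IMII  (L4)  txn=BusRdX  M[L4]=0
step 3: P2: load  L4  ⟶  ISSI  (L4)  txn=BusRd+Flush  M[L4]=21
step 4: P1: store L3 := 72  ⟶  IMII  (L3)  txn=BusRdX+Flush  M[L3]=16
step 5: P2: store L2 := 77  ⟶  IIMI  (L2)  txn=BusRdX  M[L2]=50
step 6: P1: load  L5  ⟶  ISII  (L5)  txn=BusRd  M[L5]=20
step 7: P3: store L4 := 71  ⟶  IIIM  (L4)  txn=BusRdX  M[L4]=21
step 8: P3: load  L4  ⟶  IIIM  (L4)  txn=∅  M[L4]=21
step 9: P2: load  L4  ⟶  IISS  (L4)  txn=BusRd+Flush  M[L4]=71
step 10: P2: load  L1  ⟶  IISI  (L1)  txn=BusRd  M[L1]=10
step 11: P1: store L4 := 72  ⟶  IMII  (L4)  txn=BusRdX  M[L4]=71
step 12: P0: store L4 := 89  ⟶  MIII  (L4)  txn=BusRdX+Flush  M[L4]=72
step 13: P2: store L5 := 27  ⟶  IIMI  (L5)  txn=BusRdX  M[L5]=20
step 14: P0: store L3 := 27  ⟶  MIII  (L3)  txn=BusRdX+Flush  M[L3]=72
step 15: P0: store L4 := 77  ⟶  MIII  (L4)  txn=∅  M[L4]=72
step 16: P0: load  L4  ⟶  MIII  (L4)  txn=∅  M[L4]=72
step 17: P0: load  L4  ⟶  MIII  (L4)  txn=∅  M[L4]=72
step 18: P1: store L0 := 56  ⟶  IMII  (L0)  txn=BusRdX  M[L0]=40
step 19: P0: load  L4  ⟶  MIII  (L4)  txn=∅  M[L4]=72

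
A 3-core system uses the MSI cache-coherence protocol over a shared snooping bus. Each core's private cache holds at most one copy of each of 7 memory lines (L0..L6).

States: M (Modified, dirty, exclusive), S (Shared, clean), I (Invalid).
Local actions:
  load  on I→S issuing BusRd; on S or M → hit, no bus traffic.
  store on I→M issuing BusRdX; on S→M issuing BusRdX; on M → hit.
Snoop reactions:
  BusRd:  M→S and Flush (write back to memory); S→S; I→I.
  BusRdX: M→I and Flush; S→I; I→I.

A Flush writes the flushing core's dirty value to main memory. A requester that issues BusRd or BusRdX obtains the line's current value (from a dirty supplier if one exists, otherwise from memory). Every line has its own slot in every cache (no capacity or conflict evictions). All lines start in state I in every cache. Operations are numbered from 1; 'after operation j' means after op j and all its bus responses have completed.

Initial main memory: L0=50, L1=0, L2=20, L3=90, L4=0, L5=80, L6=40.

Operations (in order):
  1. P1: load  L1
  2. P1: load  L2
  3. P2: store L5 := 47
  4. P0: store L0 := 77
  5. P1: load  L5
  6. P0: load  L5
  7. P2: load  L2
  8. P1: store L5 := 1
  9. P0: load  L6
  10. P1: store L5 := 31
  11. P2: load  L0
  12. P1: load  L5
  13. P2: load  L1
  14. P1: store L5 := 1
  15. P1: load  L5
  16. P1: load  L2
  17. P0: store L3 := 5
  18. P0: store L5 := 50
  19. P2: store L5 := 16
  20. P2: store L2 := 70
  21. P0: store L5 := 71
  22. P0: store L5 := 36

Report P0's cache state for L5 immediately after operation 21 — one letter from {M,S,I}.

step 1: P1: load  L1  ⟶  ISI  (L1)  txn=BusRd  M[L1]=0
step 2: P1: load  L2  ⟶  ISI  (L2)  txn=BusRd  M[L2]=20
step 3: P2: store L5 := 47  ⟶  IIM  (L5)  txn=BusRdX  M[L5]=80
step 4: P0: store L0 := 77  ⟶  MII  (L0)  txn=BusRdX  M[L0]=50
step 5: P1: load  L5  ⟶  ISS  (L5)  txn=BusRd+Flush  M[L5]=47
step 6: P0: load  L5  ⟶  SSS  (L5)  txn=BusRd  M[L5]=47
step 7: P2: load  L2  ⟶  ISS  (L2)  txn=BusRd  M[L2]=20
step 8: P1: store L5 := 1  ⟶  IMI  (L5)  txn=BusRdX  M[L5]=47
step 9: P0: load  L6  ⟶  SII  (L6)  txn=BusRd  M[L6]=40
step 10: P1: store L5 := 31  ⟶  IMI  (L5)  txn=∅  M[L5]=47
step 11: P2: load  L0  ⟶  SIS  (L0)  txn=BusRd+Flush  M[L0]=77
step 12: P1: load  L5  ⟶  IMI  (L5)  txn=∅  M[L5]=47
step 13: P2: load  L1  ⟶  ISS  (L1)  txn=BusRd  M[L1]=0
step 14: P1: store L5 := 1  ⟶  IMI  (L5)  txn=∅  M[L5]=47
step 15: P1: load  L5  ⟶  IMI  (L5)  txn=∅  M[L5]=47
step 16: P1: load  L2  ⟶  ISS  (L2)  txn=∅  M[L2]=20
step 17: P0: store L3 := 5  ⟶  MII  (L3)  txn=BusRdX  M[L3]=90
step 18: P0: store L5 := 50  ⟶  MII  (L5)  txn=BusRdX+Flush  M[L5]=1
step 19: P2: store L5 := 16  ⟶  IIM  (L5)  txn=BusRdX+Flush  M[L5]=50
step 20: P2: store L2 := 70  ⟶  IIM  (L2)  txn=BusRdX  M[L2]=20
step 21: P0: store L5 := 71  ⟶  MII  (L5)  txn=BusRdX+Flush  M[L5]=16
step 22: P0: store L5 := 36  ⟶  MII  (L5)  txn=∅  M[L5]=16

state = M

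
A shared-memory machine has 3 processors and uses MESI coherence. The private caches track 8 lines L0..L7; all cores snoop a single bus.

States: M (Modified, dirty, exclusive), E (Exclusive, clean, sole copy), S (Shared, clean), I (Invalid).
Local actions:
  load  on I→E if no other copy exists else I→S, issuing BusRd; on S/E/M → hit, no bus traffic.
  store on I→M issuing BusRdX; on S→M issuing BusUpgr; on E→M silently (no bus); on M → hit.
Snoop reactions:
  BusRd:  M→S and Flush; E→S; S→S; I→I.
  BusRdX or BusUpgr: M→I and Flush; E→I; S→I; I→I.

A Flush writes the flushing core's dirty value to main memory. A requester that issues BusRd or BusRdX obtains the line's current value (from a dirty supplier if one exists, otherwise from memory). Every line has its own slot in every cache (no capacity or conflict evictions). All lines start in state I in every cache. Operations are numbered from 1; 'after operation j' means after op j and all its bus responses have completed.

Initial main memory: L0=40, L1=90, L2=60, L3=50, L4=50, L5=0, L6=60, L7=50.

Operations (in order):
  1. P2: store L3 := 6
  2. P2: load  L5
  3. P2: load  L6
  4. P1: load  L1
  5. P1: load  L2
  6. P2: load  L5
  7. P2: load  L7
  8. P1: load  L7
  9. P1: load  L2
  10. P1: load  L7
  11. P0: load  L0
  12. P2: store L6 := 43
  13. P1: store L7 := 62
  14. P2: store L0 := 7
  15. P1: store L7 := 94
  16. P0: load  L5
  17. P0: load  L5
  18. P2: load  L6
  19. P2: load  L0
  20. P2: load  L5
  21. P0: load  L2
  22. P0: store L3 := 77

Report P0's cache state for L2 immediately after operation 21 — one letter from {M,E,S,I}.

  op1 P2: store L3 := 6 → I/I/M on L3; bus BusRdX; mem=50
  op2 P2: load  L5 → I/I/E on L5; bus BusRd; mem=0
  op3 P2: load  L6 → I/I/E on L6; bus BusRd; mem=60
  op4 P1: load  L1 → I/E/I on L1; bus BusRd; mem=90
  op5 P1: load  L2 → I/E/I on L2; bus BusRd; mem=60
  op6 P2: load  L5 → I/I/E on L5; bus (none); mem=0
  op7 P2: load  L7 → I/I/E on L7; bus BusRd; mem=50
  op8 P1: load  L7 → I/S/S on L7; bus BusRd; mem=50
  op9 P1: load  L2 → I/E/I on L2; bus (none); mem=60
  op10 P1: load  L7 → I/S/S on L7; bus (none); mem=50
  op11 P0: load  L0 → E/I/I on L0; bus BusRd; mem=40
  op12 P2: store L6 := 43 → I/I/M on L6; bus (none); mem=60
  op13 P1: store L7 := 62 → I/M/I on L7; bus BusUpgr; mem=50
  op14 P2: store L0 := 7 → I/I/M on L0; bus BusRdX; mem=40
  op15 P1: store L7 := 94 → I/M/I on L7; bus (none); mem=50
  op16 P0: load  L5 → S/I/S on L5; bus BusRd; mem=0
  op17 P0: load  L5 → S/I/S on L5; bus (none); mem=0
  op18 P2: load  L6 → I/I/M on L6; bus (none); mem=60
  op19 P2: load  L0 → I/I/M on L0; bus (none); mem=40
  op20 P2: load  L5 → S/I/S on L5; bus (none); mem=0
  op21 P0: load  L2 → S/S/I on L2; bus BusRd; mem=60
  op22 P0: store L3 := 77 → M/I/I on L3; bus BusRdX Flush; mem=6

state = S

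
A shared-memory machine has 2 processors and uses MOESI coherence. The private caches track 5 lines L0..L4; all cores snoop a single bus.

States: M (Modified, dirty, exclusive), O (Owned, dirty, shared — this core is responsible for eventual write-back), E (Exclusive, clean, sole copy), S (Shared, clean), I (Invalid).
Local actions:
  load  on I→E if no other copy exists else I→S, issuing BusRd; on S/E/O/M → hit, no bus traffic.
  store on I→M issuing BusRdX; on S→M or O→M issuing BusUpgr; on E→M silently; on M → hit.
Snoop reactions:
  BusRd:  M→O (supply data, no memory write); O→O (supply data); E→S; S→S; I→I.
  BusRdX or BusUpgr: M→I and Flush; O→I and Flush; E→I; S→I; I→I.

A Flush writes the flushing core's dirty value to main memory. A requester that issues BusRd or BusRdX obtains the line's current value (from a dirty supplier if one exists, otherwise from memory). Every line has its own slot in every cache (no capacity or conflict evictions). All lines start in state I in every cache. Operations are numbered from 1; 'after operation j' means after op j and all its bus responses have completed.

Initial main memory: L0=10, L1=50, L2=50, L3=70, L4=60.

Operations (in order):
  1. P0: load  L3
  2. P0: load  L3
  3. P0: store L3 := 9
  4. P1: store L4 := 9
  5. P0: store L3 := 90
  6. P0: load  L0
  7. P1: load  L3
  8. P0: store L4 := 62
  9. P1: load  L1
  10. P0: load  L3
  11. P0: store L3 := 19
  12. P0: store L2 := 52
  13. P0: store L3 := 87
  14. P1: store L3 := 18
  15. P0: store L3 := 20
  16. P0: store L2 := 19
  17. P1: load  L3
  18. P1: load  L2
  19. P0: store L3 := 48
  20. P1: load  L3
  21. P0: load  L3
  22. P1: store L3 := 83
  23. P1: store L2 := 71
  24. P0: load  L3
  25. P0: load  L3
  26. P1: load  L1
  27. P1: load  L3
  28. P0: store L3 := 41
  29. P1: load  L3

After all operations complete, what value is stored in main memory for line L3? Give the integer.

memory[L3] = 83

1. P0: load  L3  bus=[BusRd]  L3: P0=E P1=I  mem[L3]=70
2. P0: load  L3  bus=[-]  L3: P0=E P1=I  mem[L3]=70
3. P0: store L3 := 9  bus=[-]  L3: P0=M P1=I  mem[L3]=70
4. P1: store L4 := 9  bus=[BusRdX]  L4: P0=I P1=M  mem[L4]=60
5. P0: store L3 := 90  bus=[-]  L3: P0=M P1=I  mem[L3]=70
6. P0: load  L0  bus=[BusRd]  L0: P0=E P1=I  mem[L0]=10
7. P1: load  L3  bus=[BusRd]  L3: P0=O P1=S  mem[L3]=70
8. P0: store L4 := 62  bus=[BusRdX,Flush]  L4: P0=M P1=I  mem[L4]=9
9. P1: load  L1  bus=[BusRd]  L1: P0=I P1=E  mem[L1]=50
10. P0: load  L3  bus=[-]  L3: P0=O P1=S  mem[L3]=70
11. P0: store L3 := 19  bus=[BusUpgr]  L3: P0=M P1=I  mem[L3]=70
12. P0: store L2 := 52  bus=[BusRdX]  L2: P0=M P1=I  mem[L2]=50
13. P0: store L3 := 87  bus=[-]  L3: P0=M P1=I  mem[L3]=70
14. P1: store L3 := 18  bus=[BusRdX,Flush]  L3: P0=I P1=M  mem[L3]=87
15. P0: store L3 := 20  bus=[BusRdX,Flush]  L3: P0=M P1=I  mem[L3]=18
16. P0: store L2 := 19  bus=[-]  L2: P0=M P1=I  mem[L2]=50
17. P1: load  L3  bus=[BusRd]  L3: P0=O P1=S  mem[L3]=18
18. P1: load  L2  bus=[BusRd]  L2: P0=O P1=S  mem[L2]=50
19. P0: store L3 := 48  bus=[BusUpgr]  L3: P0=M P1=I  mem[L3]=18
20. P1: load  L3  bus=[BusRd]  L3: P0=O P1=S  mem[L3]=18
21. P0: load  L3  bus=[-]  L3: P0=O P1=S  mem[L3]=18
22. P1: store L3 := 83  bus=[BusUpgr,Flush]  L3: P0=I P1=M  mem[L3]=48
23. P1: store L2 := 71  bus=[BusUpgr,Flush]  L2: P0=I P1=M  mem[L2]=19
24. P0: load  L3  bus=[BusRd]  L3: P0=S P1=O  mem[L3]=48
25. P0: load  L3  bus=[-]  L3: P0=S P1=O  mem[L3]=48
26. P1: load  L1  bus=[-]  L1: P0=I P1=E  mem[L1]=50
27. P1: load  L3  bus=[-]  L3: P0=S P1=O  mem[L3]=48
28. P0: store L3 := 41  bus=[BusUpgr,Flush]  L3: P0=M P1=I  mem[L3]=83
29. P1: load  L3  bus=[BusRd]  L3: P0=O P1=S  mem[L3]=83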